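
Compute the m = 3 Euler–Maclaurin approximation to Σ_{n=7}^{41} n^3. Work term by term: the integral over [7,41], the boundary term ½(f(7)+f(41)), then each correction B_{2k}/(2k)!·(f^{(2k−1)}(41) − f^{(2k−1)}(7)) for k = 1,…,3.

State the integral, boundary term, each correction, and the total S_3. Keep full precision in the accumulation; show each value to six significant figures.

S_3 ≈ 740880

Integral: ∫_7^41 x^3 dx = 705840.
Boundary: ½(f(7) + f(41)) = ½(343.000 + 68921.0) = 34632.0.
Running total after boundary: 740472.
Order-1 term: 1/12 · (5043.00 − 147.000) = 408.000.
Running total after k=1: 740880.
Order-2 term: −1/720 · (6.00000 − 6.00000) = 0.00000.
Running total after k=2: 740880.
Order-3 term: 1/30240 · (0.00000 − 0.00000) = 0.00000.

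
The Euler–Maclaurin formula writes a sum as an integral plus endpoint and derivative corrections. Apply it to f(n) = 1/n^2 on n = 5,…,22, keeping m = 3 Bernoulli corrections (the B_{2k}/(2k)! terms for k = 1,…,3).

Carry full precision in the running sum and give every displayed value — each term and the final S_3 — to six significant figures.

∫_5^22 1/x^2 dx evaluates to 0.154545.
½[f(5) + f(22)] = ½[0.0400000 + 0.00206612] = 0.0210331.
Running total after boundary: 0.175579.
k=1: B_{2}/(2)! × [f^{(1)}(22) − f^{(1)}(5)] = 1/12 × (-0.000187829 − (-0.0160000)) = 0.00131768.
Running total after k=1: 0.176896.
k=2: B_{4}/(4)! × [f^{(3)}(22) − f^{(3)}(5)] = −1/720 × (-4.65691e-06 − (-0.00768000)) = -1.06602e-05.
Running total after k=2: 0.176886.
k=3: B_{6}/(6)! × [f^{(5)}(22) − f^{(5)}(5)] = 1/30240 × (-2.88651e-07 − (-0.00921600)) = 3.04752e-07.

S_3 ≈ 0.176886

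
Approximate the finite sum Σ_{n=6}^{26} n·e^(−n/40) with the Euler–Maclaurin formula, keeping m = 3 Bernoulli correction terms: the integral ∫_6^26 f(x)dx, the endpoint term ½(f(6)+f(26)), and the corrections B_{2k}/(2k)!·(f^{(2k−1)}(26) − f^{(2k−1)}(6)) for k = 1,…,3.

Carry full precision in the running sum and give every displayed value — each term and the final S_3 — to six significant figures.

Integral: ∫_6^26 x·e^(−x/40) dx = 205.502.
½[f(6) + f(26)] = ½[5.16425 + 13.5732] = 9.36872.
Integral + boundary = 214.871.
Correction k=1: B_{2}/2! · (f^{(1)}(26) − f^{(1)}(6)) = 1/12 · (0.182716 − 0.731602) = -0.0457405.
Running total after k=1: 214.825.
Correction k=2: B_{4}/4! · (f^{(3)}(26) − f^{(3)}(6)) = −1/720 · (0.000766755 − 0.00153314) = 1.06442e-06.
Running total after k=2: 214.825.
Correction k=3: B_{6}/6! · (f^{(5)}(26) − f^{(5)}(6)) = 1/30240 · (8.87070e-07 − 1.63064e-06) = -2.45889e-11.

S_3 ≈ 214.825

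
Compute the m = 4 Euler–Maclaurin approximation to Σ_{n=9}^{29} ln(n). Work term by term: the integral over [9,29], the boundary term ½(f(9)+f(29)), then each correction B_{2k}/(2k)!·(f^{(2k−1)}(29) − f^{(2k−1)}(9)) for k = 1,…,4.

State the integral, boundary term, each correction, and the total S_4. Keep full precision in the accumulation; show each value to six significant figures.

S_4 ≈ 60.6524

∫_9^29 ln(x) dx evaluates to 57.8766.
½[f(9) + f(29)] = ½[2.19722 + 3.36730] = 2.78226.
So far: 60.6588.
Correction k=1: B_{2}/2! · (f^{(1)}(29) − f^{(1)}(9)) = 1/12 · (0.0344828 − 0.111111) = -0.00638570.
After k=1: 60.6524.
Correction k=2: B_{4}/4! · (f^{(3)}(29) − f^{(3)}(9)) = −1/720 · (8.20042e-05 − 0.00274348) = 3.69650e-06.
After k=2: 60.6524.
Correction k=3: B_{6}/6! · (f^{(5)}(29) − f^{(5)}(9)) = 1/30240 · (1.17010e-06 − 0.000406442) = -1.34019e-08.
After k=3: 60.6524.
Correction k=4: B_{8}/8! · (f^{(7)}(29) − f^{(7)}(9)) = −1/1209600 · (4.17394e-08 − 0.000150534) = 1.24415e-10.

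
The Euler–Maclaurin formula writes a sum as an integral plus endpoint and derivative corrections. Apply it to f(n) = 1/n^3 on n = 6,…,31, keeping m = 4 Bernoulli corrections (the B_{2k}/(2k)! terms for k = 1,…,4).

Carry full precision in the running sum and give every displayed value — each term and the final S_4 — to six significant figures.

S_4 ≈ 0.0158911

Integral: ∫_6^31 1/x^3 dx = 0.0133686.
Boundary: ½(f(6) + f(31)) = ½(0.00462963 + 3.35672e-05) = 0.00233160.
Running total after boundary: 0.0157002.
Order-1 term: 1/12 · (-3.24844e-06 − (-0.00231481)) = 0.000192631.
After k=1: 0.0158928.
Order-2 term: −1/720 · (-6.76054e-08 − (-0.00128601)) = -1.78603e-06.
After k=2: 0.0158910.
Order-3 term: 1/30240 · (-2.95466e-09 − (-0.00150034)) = 4.96144e-08.
After k=3: 0.0158911.
Order-4 term: −1/1209600 · (-2.21369e-10 − (-0.00300069)) = -2.48073e-09.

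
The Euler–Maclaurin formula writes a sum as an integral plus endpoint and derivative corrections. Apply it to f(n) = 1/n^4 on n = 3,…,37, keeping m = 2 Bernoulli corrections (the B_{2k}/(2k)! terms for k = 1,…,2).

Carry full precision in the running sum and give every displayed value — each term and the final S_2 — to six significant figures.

∫_3^37 1/x^4 dx evaluates to 0.0123391.
Boundary: ½(f(3) + f(37)) = ½(0.0123457 + 5.33572e-07) = 0.00617311.
Integral + boundary = 0.0185122.
Order-1 term: 1/12 · (-5.76835e-08 − (-0.0164609)) = 0.00137174.
After k=1: 0.0198839.
Order-2 term: −1/720 · (-1.26406e-09 − (-0.0548697)) = -7.62079e-05.

S_2 ≈ 0.0198077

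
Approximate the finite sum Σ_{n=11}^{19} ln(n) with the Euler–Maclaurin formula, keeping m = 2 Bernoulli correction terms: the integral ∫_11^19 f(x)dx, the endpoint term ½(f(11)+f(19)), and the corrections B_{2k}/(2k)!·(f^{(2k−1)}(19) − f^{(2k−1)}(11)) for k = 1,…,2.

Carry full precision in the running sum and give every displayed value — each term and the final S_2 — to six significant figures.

S_2 ≈ 24.2355

The integral term ∫_11^19 ln(x) dx = 21.5675.
Endpoint term: (f(11) + f(19))/2 = (2.39790 + 2.94444)/2 = 2.67117.
Running total after boundary: 24.2387.
Order-1 term: 1/12 · (0.0526316 − 0.0909091) = -0.00318979.
Running total after k=1: 24.2355.
Order-2 term: −1/720 · (0.000291588 − 0.00150263) = 1.68200e-06.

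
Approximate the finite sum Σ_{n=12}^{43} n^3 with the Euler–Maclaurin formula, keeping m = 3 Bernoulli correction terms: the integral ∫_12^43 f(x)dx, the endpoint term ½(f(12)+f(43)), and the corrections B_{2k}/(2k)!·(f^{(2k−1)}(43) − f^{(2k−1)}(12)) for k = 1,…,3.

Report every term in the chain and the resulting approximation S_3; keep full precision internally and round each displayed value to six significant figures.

S_3 ≈ 890560

Integral: ∫_12^43 x^3 dx = 849516.
Endpoint term: (f(12) + f(43))/2 = (1728.00 + 79507.0)/2 = 40617.5.
Integral + boundary = 890134.
k=1: B_{2}/(2)! × [f^{(1)}(43) − f^{(1)}(12)] = 1/12 × (5547.00 − 432.000) = 426.250.
Running total after k=1: 890560.
k=2: B_{4}/(4)! × [f^{(3)}(43) − f^{(3)}(12)] = −1/720 × (6.00000 − 6.00000) = 0.00000.
Running total after k=2: 890560.
k=3: B_{6}/(6)! × [f^{(5)}(43) − f^{(5)}(12)] = 1/30240 × (0.00000 − 0.00000) = 0.00000.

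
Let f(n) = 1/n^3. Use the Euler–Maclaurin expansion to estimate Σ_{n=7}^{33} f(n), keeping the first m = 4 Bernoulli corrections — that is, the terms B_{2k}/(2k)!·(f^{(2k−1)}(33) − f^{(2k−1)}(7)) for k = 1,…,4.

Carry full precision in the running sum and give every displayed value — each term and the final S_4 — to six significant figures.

S_4 ≈ 0.0113198

The integral term ∫_7^33 1/x^3 dx = 0.00974494.
Endpoint term: (f(7) + f(33))/2 = (0.00291545 + 2.78265e-05)/2 = 0.00147164.
Running total after boundary: 0.0112166.
Correction k=1: B_{2}/2! · (f^{(1)}(33) − f^{(1)}(7)) = 1/12 · (-2.52968e-06 − (-0.00124948)) = 0.000103912.
Partial sum through k=1: 0.0113205.
Correction k=2: B_{4}/4! · (f^{(3)}(33) − f^{(3)}(7)) = −1/720 · (-4.64588e-08 − (-0.000509992)) = -7.08257e-07.
Partial sum through k=2: 0.0113198.
Correction k=3: B_{6}/6! · (f^{(5)}(33) − f^{(5)}(7)) = 1/30240 · (-1.79180e-09 − (-0.000437136)) = 1.44555e-08.
Partial sum through k=3: 0.0113198.
Correction k=4: B_{8}/8! · (f^{(7)}(33) − f^{(7)}(7)) = −1/1209600 · (-1.18466e-10 − (-0.000642322)) = -5.31020e-10.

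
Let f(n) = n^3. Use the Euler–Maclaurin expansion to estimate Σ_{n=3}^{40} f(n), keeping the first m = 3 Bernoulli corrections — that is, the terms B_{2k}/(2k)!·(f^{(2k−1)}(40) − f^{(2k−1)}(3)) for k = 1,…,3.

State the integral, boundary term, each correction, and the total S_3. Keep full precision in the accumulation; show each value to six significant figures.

S_3 ≈ 672391

Integral: ∫_3^40 x^3 dx = 639980.
Endpoint term: (f(3) + f(40))/2 = (27.0000 + 64000.0)/2 = 32013.5.
Integral + boundary = 671993.
k=1: B_{2}/(2)! × [f^{(1)}(40) − f^{(1)}(3)] = 1/12 × (4800.00 − 27.0000) = 397.750.
After k=1: 672391.
k=2: B_{4}/(4)! × [f^{(3)}(40) − f^{(3)}(3)] = −1/720 × (6.00000 − 6.00000) = 0.00000.
After k=2: 672391.
k=3: B_{6}/(6)! × [f^{(5)}(40) − f^{(5)}(3)] = 1/30240 × (0.00000 − 0.00000) = 0.00000.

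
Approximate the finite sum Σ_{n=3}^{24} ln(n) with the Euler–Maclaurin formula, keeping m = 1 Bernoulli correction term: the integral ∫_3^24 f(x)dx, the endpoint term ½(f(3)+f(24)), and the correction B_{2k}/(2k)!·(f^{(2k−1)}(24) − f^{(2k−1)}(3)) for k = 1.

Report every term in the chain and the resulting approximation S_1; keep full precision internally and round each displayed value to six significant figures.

The integral term ∫_3^24 ln(x) dx = 51.9775.
Endpoint term: (f(3) + f(24))/2 = (1.09861 + 3.17805)/2 = 2.13833.
So far: 54.1158.
k=1: B_{2}/(2)! × [f^{(1)}(24) − f^{(1)}(3)] = 1/12 × (0.0416667 − 0.333333) = -0.0243056.

S_1 ≈ 54.0915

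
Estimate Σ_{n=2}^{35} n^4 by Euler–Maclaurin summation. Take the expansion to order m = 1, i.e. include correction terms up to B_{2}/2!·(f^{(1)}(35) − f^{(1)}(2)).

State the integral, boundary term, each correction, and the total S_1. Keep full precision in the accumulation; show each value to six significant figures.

Integral: ∫_2^35 x^4 dx = 1.05044e+07.
½[f(2) + f(35)] = ½[16.0000 + 1.50062e+06] = 750320.
So far: 1.12547e+07.
Correction k=1: B_{2}/2! · (f^{(1)}(35) − f^{(1)}(2)) = 1/12 · (171500 − 32.0000) = 14289.0.

S_1 ≈ 1.12690e+07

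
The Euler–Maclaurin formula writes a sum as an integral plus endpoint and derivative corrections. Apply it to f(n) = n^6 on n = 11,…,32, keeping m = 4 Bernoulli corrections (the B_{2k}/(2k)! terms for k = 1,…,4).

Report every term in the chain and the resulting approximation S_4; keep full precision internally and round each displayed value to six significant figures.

Integral: ∫_11^32 x^6 dx = 4.90575e+09.
Endpoint term: (f(11) + f(32))/2 = (1.77156e+06 + 1.07374e+09)/2 = 5.37757e+08.
Integral + boundary = 5.44351e+09.
Correction k=1: B_{2}/2! · (f^{(1)}(32) − f^{(1)}(11)) = 1/12 · (2.01327e+08 − 966306) = 1.66967e+07.
After k=1: 5.46020e+09.
Correction k=2: B_{4}/4! · (f^{(3)}(32) − f^{(3)}(11)) = −1/720 · (3.93216e+06 − 159720) = -5239.50.
After k=2: 5.46020e+09.
Correction k=3: B_{6}/6! · (f^{(5)}(32) − f^{(5)}(11)) = 1/30240 · (23040.0 − 7920.00) = 0.500000.
After k=3: 5.46020e+09.
Correction k=4: B_{8}/8! · (f^{(7)}(32) − f^{(7)}(11)) = −1/1209600 · (0.00000 − 0.00000) = 0.00000.

S_4 ≈ 5.46020e+09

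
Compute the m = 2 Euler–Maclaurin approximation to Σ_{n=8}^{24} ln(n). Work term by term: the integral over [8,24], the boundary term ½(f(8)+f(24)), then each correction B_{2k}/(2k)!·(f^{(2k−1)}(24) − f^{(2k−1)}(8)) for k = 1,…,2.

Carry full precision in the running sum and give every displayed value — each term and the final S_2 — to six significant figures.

The integral term ∫_8^24 ln(x) dx = 43.6378.
Boundary: ½(f(8) + f(24)) = ½(2.07944 + 3.17805) = 2.62875.
Integral + boundary = 46.2665.
Order-1 term: 1/12 · (0.0416667 − 0.125000) = -0.00694444.
Running total after k=1: 46.2596.
Order-2 term: −1/720 · (0.000144676 − 0.00390625) = 5.22441e-06.

S_2 ≈ 46.2596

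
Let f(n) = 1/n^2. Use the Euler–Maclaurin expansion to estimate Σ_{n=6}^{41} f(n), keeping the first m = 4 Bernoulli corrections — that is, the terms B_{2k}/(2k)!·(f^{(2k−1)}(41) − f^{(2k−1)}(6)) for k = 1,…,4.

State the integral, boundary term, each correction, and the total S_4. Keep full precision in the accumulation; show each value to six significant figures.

S_4 ≈ 0.157228

The integral term ∫_6^41 1/x^2 dx = 0.142276.
½[f(6) + f(41)] = ½[0.0277778 + 0.000594884] = 0.0141863.
So far: 0.156463.
Order-1 term: 1/12 · (-2.90187e-05 − (-0.00925926)) = 0.000769187.
Partial sum through k=1: 0.157232.
Order-2 term: −1/720 · (-2.07153e-07 − (-0.00308642)) = -4.28641e-06.
Partial sum through k=2: 0.157228.
Order-3 term: 1/30240 · (-3.69697e-09 − (-0.00257202)) = 8.50533e-08.
Partial sum through k=3: 0.157228.
Order-4 term: −1/1209600 · (-1.23159e-10 − (-0.00400091)) = -3.30763e-09.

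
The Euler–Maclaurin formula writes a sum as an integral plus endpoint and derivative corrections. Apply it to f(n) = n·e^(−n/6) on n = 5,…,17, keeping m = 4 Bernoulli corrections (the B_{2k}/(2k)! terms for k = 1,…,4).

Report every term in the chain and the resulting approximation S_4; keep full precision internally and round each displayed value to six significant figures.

S_4 ≈ 22.1383

Integral: ∫_5^17 x·e^(−x/6) dx = 20.5668.
½[f(5) + f(17)] = ½[2.17299 + 0.999880] = 1.58644.
Running total after boundary: 22.1532.
k=1: B_{2}/(2)! × [f^{(1)}(17) − f^{(1)}(5)] = 1/12 × (-0.107830 − 0.0724330) = -0.0150219.
After k=1: 22.1382.
k=2: B_{4}/(4)! × [f^{(3)}(17) − f^{(3)}(5)] = −1/720 × (0.000272298 − 0.0261564) = 3.59501e-05.
After k=2: 22.1383.
k=3: B_{6}/(6)! × [f^{(5)}(17) − f^{(5)}(5)] = 1/30240 × (9.83300e-05 − 0.00139724) = -4.29534e-08.
After k=3: 22.1383.
k=4: B_{8}/(8)! × [f^{(7)}(17) − f^{(7)}(5)] = −1/1209600 × (5.25267e-06 − 5.74422e-05) = 4.31461e-11.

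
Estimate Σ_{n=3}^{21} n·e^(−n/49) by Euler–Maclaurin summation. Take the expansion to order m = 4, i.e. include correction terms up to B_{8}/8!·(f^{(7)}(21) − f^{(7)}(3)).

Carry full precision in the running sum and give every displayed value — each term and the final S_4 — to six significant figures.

The integral term ∫_3^21 x·e^(−x/49) dx = 162.244.
Boundary: ½(f(3) + f(21)) = ½(2.82184 + 13.6802) = 8.25103.
So far: 170.495.
k=1: B_{2}/(2)! × [f^{(1)}(21) − f^{(1)}(3)] = 1/12 × (0.372251 − 0.883024) = -0.0425644.
Running total after k=1: 170.452.
k=2: B_{4}/(4)! × [f^{(3)}(21) − f^{(3)}(3)] = −1/720 × (0.000697680 − 0.00115129) = 6.30015e-07.
Running total after k=2: 170.452.
k=3: B_{6}/(6)! × [f^{(5)}(21) − f^{(5)}(3)] = 1/30240 × (5.16585e-07 − 8.05834e-07) = -9.56512e-12.
Running total after k=3: 170.452.
k=4: B_{8}/(8)! × [f^{(7)}(21) − f^{(7)}(3)] = −1/1209600 × (3.09284e-10 − 4.71538e-10) = 1.34139e-16.

S_4 ≈ 170.452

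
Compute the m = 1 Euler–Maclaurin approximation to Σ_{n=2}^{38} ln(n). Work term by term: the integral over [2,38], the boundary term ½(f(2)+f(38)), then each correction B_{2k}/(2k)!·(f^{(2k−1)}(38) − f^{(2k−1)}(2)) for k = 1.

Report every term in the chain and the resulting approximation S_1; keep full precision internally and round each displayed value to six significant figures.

S_1 ≈ 102.968

The integral term ∫_2^38 ln(x) dx = 100.842.
Boundary: ½(f(2) + f(38)) = ½(0.693147 + 3.63759) = 2.16537.
So far: 103.007.
Correction k=1: B_{2}/2! · (f^{(1)}(38) − f^{(1)}(2)) = 1/12 · (0.0263158 − 0.500000) = -0.0394737.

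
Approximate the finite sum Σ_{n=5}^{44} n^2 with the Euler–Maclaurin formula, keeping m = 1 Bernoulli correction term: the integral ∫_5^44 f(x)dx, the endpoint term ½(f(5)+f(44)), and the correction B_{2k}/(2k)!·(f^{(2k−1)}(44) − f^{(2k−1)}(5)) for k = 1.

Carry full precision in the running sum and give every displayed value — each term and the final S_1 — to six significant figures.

∫_5^44 x^2 dx evaluates to 28353.0.
½[f(5) + f(44)] = ½[25.0000 + 1936.00] = 980.500.
Integral + boundary = 29333.5.
Correction k=1: B_{2}/2! · (f^{(1)}(44) − f^{(1)}(5)) = 1/12 · (88.0000 − 10.0000) = 6.50000.

S_1 ≈ 29340.0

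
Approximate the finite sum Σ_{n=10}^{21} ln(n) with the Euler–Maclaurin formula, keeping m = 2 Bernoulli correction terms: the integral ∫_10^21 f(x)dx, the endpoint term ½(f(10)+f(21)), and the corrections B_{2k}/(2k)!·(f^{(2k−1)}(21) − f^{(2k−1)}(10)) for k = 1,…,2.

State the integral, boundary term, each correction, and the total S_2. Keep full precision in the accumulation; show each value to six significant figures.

S_2 ≈ 32.5783

∫_10^21 ln(x) dx evaluates to 29.9091.
½[f(10) + f(21)] = ½[2.30259 + 3.04452] = 2.67355.
Integral + boundary = 32.5827.
k=1: B_{2}/(2)! × [f^{(1)}(21) − f^{(1)}(10)] = 1/12 × (0.0476190 − 0.100000) = -0.00436508.
Running total after k=1: 32.5783.
k=2: B_{4}/(4)! × [f^{(3)}(21) − f^{(3)}(10)] = −1/720 × (0.000215959 − 0.00200000) = 2.47783e-06.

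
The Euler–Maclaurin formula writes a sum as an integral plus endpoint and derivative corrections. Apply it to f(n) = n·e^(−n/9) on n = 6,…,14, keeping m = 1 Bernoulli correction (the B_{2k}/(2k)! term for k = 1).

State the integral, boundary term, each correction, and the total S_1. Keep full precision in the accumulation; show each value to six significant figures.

∫_6^14 x·e^(−x/9) dx evaluates to 25.6194.
Boundary: ½(f(6) + f(14)) = ½(3.08050 + 2.95501) = 3.01776.
So far: 28.6371.
Correction k=1: B_{2}/2! · (f^{(1)}(14) − f^{(1)}(6)) = 1/12 · (-0.117262 − 0.171139) = -0.0240334.

S_1 ≈ 28.6131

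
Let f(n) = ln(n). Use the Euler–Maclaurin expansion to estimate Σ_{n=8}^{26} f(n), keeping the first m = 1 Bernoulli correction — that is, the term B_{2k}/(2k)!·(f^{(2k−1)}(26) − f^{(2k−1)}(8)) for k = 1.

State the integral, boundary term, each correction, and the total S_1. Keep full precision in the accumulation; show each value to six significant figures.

S_1 ≈ 52.7365

Integral: ∫_8^26 ln(x) dx = 50.0750.
Boundary: ½(f(8) + f(26)) = ½(2.07944 + 3.25810) = 2.66877.
Running total after boundary: 52.7437.
Correction k=1: B_{2}/2! · (f^{(1)}(26) − f^{(1)}(8)) = 1/12 · (0.0384615 − 0.125000) = -0.00721154.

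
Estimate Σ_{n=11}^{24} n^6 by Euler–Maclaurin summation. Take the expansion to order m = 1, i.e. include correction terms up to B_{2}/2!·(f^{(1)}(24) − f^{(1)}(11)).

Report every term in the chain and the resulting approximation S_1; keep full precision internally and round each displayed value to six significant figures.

The integral term ∫_11^24 x^6 dx = 6.52426e+08.
Boundary: ½(f(11) + f(24)) = ½(1.77156e+06 + 1.91103e+08) = 9.64373e+07.
Integral + boundary = 7.48864e+08.
Order-1 term: 1/12 · (4.77757e+07 − 966306) = 3.90079e+06.

S_1 ≈ 7.52764e+08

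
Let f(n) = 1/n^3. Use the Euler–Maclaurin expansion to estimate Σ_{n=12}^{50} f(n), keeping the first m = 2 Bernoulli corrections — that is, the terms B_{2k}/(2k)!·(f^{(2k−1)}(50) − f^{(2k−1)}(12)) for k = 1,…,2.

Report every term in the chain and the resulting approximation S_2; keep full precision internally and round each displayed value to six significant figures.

S_2 ≈ 0.00357756

∫_12^50 1/x^3 dx evaluates to 0.00327222.
Endpoint term: (f(12) + f(50))/2 = (0.000578704 + 8.00000e-06)/2 = 0.000293352.
So far: 0.00356557.
Order-1 term: 1/12 · (-4.80000e-07 − (-0.000144676)) = 1.20163e-05.
After k=1: 0.00357759.
Order-2 term: −1/720 · (-3.84000e-09 − (-2.00939e-05)) = -2.79028e-08.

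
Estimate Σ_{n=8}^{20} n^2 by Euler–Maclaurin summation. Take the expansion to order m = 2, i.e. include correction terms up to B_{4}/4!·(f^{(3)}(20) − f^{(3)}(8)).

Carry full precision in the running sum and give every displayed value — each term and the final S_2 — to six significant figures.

∫_8^20 x^2 dx evaluates to 2496.00.
Boundary: ½(f(8) + f(20)) = ½(64.0000 + 400.000) = 232.000.
Integral + boundary = 2728.00.
k=1: B_{2}/(2)! × [f^{(1)}(20) − f^{(1)}(8)] = 1/12 × (40.0000 − 16.0000) = 2.00000.
Partial sum through k=1: 2730.00.
k=2: B_{4}/(4)! × [f^{(3)}(20) − f^{(3)}(8)] = −1/720 × (0.00000 − 0.00000) = 0.00000.

S_2 ≈ 2730.00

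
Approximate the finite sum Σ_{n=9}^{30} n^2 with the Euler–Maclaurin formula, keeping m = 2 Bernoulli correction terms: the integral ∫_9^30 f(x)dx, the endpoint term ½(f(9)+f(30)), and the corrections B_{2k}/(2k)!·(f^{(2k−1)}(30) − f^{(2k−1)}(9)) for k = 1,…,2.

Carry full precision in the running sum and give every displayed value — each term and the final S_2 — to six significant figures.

S_2 ≈ 9251.00

The integral term ∫_9^30 x^2 dx = 8757.00.
½[f(9) + f(30)] = ½[81.0000 + 900.000] = 490.500.
So far: 9247.50.
Order-1 term: 1/12 · (60.0000 − 18.0000) = 3.50000.
After k=1: 9251.00.
Order-2 term: −1/720 · (0.00000 − 0.00000) = 0.00000.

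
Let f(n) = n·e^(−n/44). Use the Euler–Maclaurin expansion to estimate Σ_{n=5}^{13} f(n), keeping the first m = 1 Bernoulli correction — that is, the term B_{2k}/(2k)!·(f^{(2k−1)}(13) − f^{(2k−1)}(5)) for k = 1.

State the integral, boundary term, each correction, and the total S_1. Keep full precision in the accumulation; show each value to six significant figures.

S_1 ≈ 65.0176

∫_5^13 x·e^(−x/44) dx evaluates to 57.9712.
½[f(5) + f(13)] = ½[4.46291 + 9.67451] = 7.06871.
Integral + boundary = 65.0399.
Correction k=1: B_{2}/2! · (f^{(1)}(13) − f^{(1)}(5)) = 1/12 · (0.524318 − 0.791153) = -0.0222362.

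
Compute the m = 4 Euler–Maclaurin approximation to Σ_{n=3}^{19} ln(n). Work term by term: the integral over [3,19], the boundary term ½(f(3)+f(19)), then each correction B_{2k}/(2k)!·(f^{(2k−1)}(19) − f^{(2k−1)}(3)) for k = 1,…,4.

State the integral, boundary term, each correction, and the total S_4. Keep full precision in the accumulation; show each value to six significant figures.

S_4 ≈ 38.6467

∫_3^19 ln(x) dx evaluates to 36.6485.
Boundary: ½(f(3) + f(19)) = ½(1.09861 + 2.94444) = 2.02153.
So far: 38.6700.
k=1: B_{2}/(2)! × [f^{(1)}(19) − f^{(1)}(3)] = 1/12 × (0.0526316 − 0.333333) = -0.0233918.
After k=1: 38.6466.
k=2: B_{4}/(4)! × [f^{(3)}(19) − f^{(3)}(3)] = −1/720 × (0.000291588 − 0.0740741) = 0.000102476.
After k=2: 38.6467.
k=3: B_{6}/(6)! × [f^{(5)}(19) − f^{(5)}(3)] = 1/30240 × (9.69267e-06 − 0.0987654) = -3.26573e-06.
After k=3: 38.6467.
k=4: B_{8}/(8)! × [f^{(7)}(19) − f^{(7)}(3)] = −1/1209600 × (8.05485e-07 − 0.329218) = 2.72170e-07.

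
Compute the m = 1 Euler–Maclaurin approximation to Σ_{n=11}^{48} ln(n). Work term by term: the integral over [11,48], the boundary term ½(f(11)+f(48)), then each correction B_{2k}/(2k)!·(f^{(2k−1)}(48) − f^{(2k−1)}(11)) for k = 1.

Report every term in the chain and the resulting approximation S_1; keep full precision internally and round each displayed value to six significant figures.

S_1 ≈ 125.570

∫_11^48 ln(x) dx evaluates to 122.441.
Boundary: ½(f(11) + f(48)) = ½(2.39790 + 3.87120) = 3.13455.
Integral + boundary = 125.575.
k=1: B_{2}/(2)! × [f^{(1)}(48) − f^{(1)}(11)] = 1/12 × (0.0208333 − 0.0909091) = -0.00583965.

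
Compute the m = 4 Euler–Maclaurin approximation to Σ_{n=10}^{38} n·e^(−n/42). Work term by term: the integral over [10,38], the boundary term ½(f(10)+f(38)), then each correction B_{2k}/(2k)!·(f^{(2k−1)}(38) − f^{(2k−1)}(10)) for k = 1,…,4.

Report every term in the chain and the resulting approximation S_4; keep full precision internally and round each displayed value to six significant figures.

∫_10^38 x·e^(−x/42) dx evaluates to 361.686.
Endpoint term: (f(10) + f(38))/2 = (7.88128 + 15.3763)/2 = 11.6288.
So far: 373.315.
k=1: B_{2}/(2)! × [f^{(1)}(38) − f^{(1)}(10)] = 1/12 × (0.0385370 − 0.600478) = -0.0468284.
Running total after k=1: 373.268.
k=2: B_{4}/(4)! × [f^{(3)}(38) − f^{(3)}(10)] = −1/720 × (0.000480620 − 0.00123398) = 1.04633e-06.
Running total after k=2: 373.268.
k=3: B_{6}/(6)! × [f^{(5)}(38) − f^{(5)}(10)] = 1/30240 × (5.32536e-07 − 1.20609e-06) = -2.22736e-11.
Running total after k=3: 373.268.
k=4: B_{8}/(8)! × [f^{(7)}(38) − f^{(7)}(10)] = −1/1209600 × (4.49326e-10 − 9.70890e-10) = 4.31187e-16.

S_4 ≈ 373.268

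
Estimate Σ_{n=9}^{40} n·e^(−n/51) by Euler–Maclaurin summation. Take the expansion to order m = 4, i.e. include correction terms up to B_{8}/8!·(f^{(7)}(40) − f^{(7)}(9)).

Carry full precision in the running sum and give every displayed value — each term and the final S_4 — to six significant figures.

S_4 ≈ 459.510

The integral term ∫_9^40 x·e^(−x/51) dx = 446.659.
½[f(9) + f(40)] = ½[7.54401 + 18.2573] = 12.9007.
Running total after boundary: 459.560.
Correction k=1: B_{2}/2! · (f^{(1)}(40) − f^{(1)}(9)) = 1/12 · (0.0984463 − 0.690302) = -0.0493213.
After k=1: 459.510.
Correction k=2: B_{4}/4! · (f^{(3)}(40) − f^{(3)}(9)) = −1/720 · (0.000388817 − 0.000909938) = 7.23780e-07.
After k=2: 459.510.
Correction k=3: B_{6}/6! · (f^{(5)}(40) − f^{(5)}(9)) = 1/30240 · (2.84423e-07 − 5.97646e-07) = -1.03579e-11.
After k=3: 459.510.
Correction k=4: B_{8}/8! · (f^{(7)}(40) − f^{(7)}(9)) = −1/1209600 · (1.61230e-10 − 3.25048e-10) = 1.35432e-16.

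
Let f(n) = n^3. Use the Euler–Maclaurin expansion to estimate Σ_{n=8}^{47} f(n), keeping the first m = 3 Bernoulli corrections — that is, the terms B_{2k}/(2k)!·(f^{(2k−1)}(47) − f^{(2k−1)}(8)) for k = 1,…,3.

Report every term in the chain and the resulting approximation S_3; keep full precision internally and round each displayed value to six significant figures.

The integral term ∫_8^47 x^3 dx = 1.21890e+06.
Boundary: ½(f(8) + f(47)) = ½(512.000 + 103823) = 52167.5.
Integral + boundary = 1.27106e+06.
Correction k=1: B_{2}/2! · (f^{(1)}(47) − f^{(1)}(8)) = 1/12 · (6627.00 − 192.000) = 536.250.
After k=1: 1.27160e+06.
Correction k=2: B_{4}/4! · (f^{(3)}(47) − f^{(3)}(8)) = −1/720 · (6.00000 − 6.00000) = 0.00000.
After k=2: 1.27160e+06.
Correction k=3: B_{6}/6! · (f^{(5)}(47) − f^{(5)}(8)) = 1/30240 · (0.00000 − 0.00000) = 0.00000.

S_3 ≈ 1.27160e+06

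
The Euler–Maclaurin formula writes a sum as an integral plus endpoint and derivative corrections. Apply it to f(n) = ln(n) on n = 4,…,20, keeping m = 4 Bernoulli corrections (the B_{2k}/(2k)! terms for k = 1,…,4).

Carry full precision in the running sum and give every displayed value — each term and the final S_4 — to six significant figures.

The integral term ∫_4^20 ln(x) dx = 38.3695.
½[f(4) + f(20)] = ½[1.38629 + 2.99573] = 2.19101.
Integral + boundary = 40.5605.
Order-1 term: 1/12 · (0.0500000 − 0.250000) = -0.0166667.
Running total after k=1: 40.5438.
Order-2 term: −1/720 · (0.000250000 − 0.0312500) = 4.30556e-05.
Running total after k=2: 40.5439.
Order-3 term: 1/30240 · (7.50000e-06 − 0.0234375) = -7.74802e-07.
Running total after k=3: 40.5439.
Order-4 term: −1/1209600 · (5.62500e-07 − 0.0439453) = 3.63300e-08.

S_4 ≈ 40.5439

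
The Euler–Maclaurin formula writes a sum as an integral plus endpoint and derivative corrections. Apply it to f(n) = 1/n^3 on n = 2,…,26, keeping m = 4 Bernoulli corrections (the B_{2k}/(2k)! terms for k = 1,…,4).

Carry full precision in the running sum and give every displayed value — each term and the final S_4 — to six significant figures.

S_4 ≈ 0.201290

Integral: ∫_2^26 1/x^3 dx = 0.124260.
Endpoint term: (f(2) + f(26))/2 = (0.125000 + 5.68958e-05)/2 = 0.0625284.
Running total after boundary: 0.186789.
k=1: B_{2}/(2)! × [f^{(1)}(26) − f^{(1)}(2)] = 1/12 × (-6.56490e-06 − (-0.187500)) = 0.0156245.
After k=1: 0.202413.
k=2: B_{4}/(4)! × [f^{(3)}(26) − f^{(3)}(2)] = −1/720 × (-1.94228e-07 − (-0.937500)) = -0.00130208.
After k=2: 0.201111.
k=3: B_{6}/(6)! × [f^{(5)}(26) − f^{(5)}(2)] = 1/30240 × (-1.20674e-08 − (-9.84375)) = 0.000325521.
After k=3: 0.201437.
k=4: B_{8}/(8)! × [f^{(7)}(26) − f^{(7)}(2)] = −1/1209600 × (-1.28529e-09 − (-177.188)) = -0.000146484.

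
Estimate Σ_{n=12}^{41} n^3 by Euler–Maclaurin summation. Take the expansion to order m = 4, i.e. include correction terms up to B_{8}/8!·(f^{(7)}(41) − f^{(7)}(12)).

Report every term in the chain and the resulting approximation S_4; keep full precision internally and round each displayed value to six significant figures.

S_4 ≈ 736965

Integral: ∫_12^41 x^3 dx = 701256.
Endpoint term: (f(12) + f(41))/2 = (1728.00 + 68921.0)/2 = 35324.5.
So far: 736581.
k=1: B_{2}/(2)! × [f^{(1)}(41) − f^{(1)}(12)] = 1/12 × (5043.00 − 432.000) = 384.250.
Running total after k=1: 736965.
k=2: B_{4}/(4)! × [f^{(3)}(41) − f^{(3)}(12)] = −1/720 × (6.00000 − 6.00000) = 0.00000.
Running total after k=2: 736965.
k=3: B_{6}/(6)! × [f^{(5)}(41) − f^{(5)}(12)] = 1/30240 × (0.00000 − 0.00000) = 0.00000.
Running total after k=3: 736965.
k=4: B_{8}/(8)! × [f^{(7)}(41) − f^{(7)}(12)] = −1/1209600 × (0.00000 − 0.00000) = 0.00000.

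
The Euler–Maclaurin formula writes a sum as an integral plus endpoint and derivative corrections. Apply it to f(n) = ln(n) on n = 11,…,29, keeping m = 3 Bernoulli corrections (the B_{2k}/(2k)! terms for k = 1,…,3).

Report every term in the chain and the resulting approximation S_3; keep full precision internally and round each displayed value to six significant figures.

S_3 ≈ 56.1526

Integral: ∫_11^29 ln(x) dx = 53.2747.
½[f(11) + f(29)] = ½[2.39790 + 3.36730] = 2.88260.
Running total after boundary: 56.1573.
k=1: B_{2}/(2)! × [f^{(1)}(29) − f^{(1)}(11)] = 1/12 × (0.0344828 − 0.0909091) = -0.00470219.
Partial sum through k=1: 56.1526.
k=2: B_{4}/(4)! × [f^{(3)}(29) − f^{(3)}(11)] = −1/720 × (8.20042e-05 − 0.00150263) = 1.97309e-06.
Partial sum through k=2: 56.1526.
k=3: B_{6}/(6)! × [f^{(5)}(29) − f^{(5)}(11)] = 1/30240 × (1.17010e-06 − 0.000149021) = -4.88925e-09.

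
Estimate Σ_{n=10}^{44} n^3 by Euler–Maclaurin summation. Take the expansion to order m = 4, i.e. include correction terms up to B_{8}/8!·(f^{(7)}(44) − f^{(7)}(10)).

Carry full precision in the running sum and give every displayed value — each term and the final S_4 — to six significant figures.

S_4 ≈ 978075

∫_10^44 x^3 dx evaluates to 934524.
Endpoint term: (f(10) + f(44))/2 = (1000.00 + 85184.0)/2 = 43092.0.
Integral + boundary = 977616.
Correction k=1: B_{2}/2! · (f^{(1)}(44) − f^{(1)}(10)) = 1/12 · (5808.00 − 300.000) = 459.000.
After k=1: 978075.
Correction k=2: B_{4}/4! · (f^{(3)}(44) − f^{(3)}(10)) = −1/720 · (6.00000 − 6.00000) = 0.00000.
After k=2: 978075.
Correction k=3: B_{6}/6! · (f^{(5)}(44) − f^{(5)}(10)) = 1/30240 · (0.00000 − 0.00000) = 0.00000.
After k=3: 978075.
Correction k=4: B_{8}/8! · (f^{(7)}(44) − f^{(7)}(10)) = −1/1209600 · (0.00000 − 0.00000) = 0.00000.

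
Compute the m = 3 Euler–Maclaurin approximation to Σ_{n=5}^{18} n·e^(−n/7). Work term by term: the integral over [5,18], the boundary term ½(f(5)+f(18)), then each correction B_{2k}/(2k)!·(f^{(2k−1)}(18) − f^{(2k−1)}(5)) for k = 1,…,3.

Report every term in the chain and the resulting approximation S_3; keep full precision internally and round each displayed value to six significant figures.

∫_5^18 x·e^(−x/7) dx evaluates to 27.7469.
Boundary: ½(f(5) + f(18)) = ½(2.44771 + 1.37567) = 1.91169.
Integral + boundary = 29.6586.
Correction k=1: B_{2}/2! · (f^{(1)}(18) − f^{(1)}(5)) = 1/12 · (-0.120098 − 0.139869) = -0.0216640.
After k=1: 29.6369.
Correction k=2: B_{4}/4! · (f^{(3)}(18) − f^{(3)}(5)) = −1/720 · (0.000668451 − 0.0228358) = 3.07879e-05.
After k=2: 29.6370.
Correction k=3: B_{6}/6! · (f^{(5)}(18) − f^{(5)}(5)) = 1/30240 · (7.73039e-05 − 0.000873817) = -2.63397e-08.

S_3 ≈ 29.6370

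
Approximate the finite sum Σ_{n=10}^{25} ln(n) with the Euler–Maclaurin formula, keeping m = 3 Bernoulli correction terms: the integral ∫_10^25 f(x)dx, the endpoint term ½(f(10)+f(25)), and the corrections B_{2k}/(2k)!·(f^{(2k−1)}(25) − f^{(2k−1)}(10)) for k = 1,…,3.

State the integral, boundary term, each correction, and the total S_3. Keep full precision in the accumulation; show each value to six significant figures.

Integral: ∫_10^25 ln(x) dx = 42.4460.
½[f(10) + f(25)] = ½[2.30259 + 3.21888] = 2.76073.
Running total after boundary: 45.2068.
k=1: B_{2}/(2)! × [f^{(1)}(25) − f^{(1)}(10)] = 1/12 × (0.0400000 − 0.100000) = -0.00500000.
Running total after k=1: 45.2018.
k=2: B_{4}/(4)! × [f^{(3)}(25) − f^{(3)}(10)] = −1/720 × (0.000128000 − 0.00200000) = 2.60000e-06.
Running total after k=2: 45.2018.
k=3: B_{6}/(6)! × [f^{(5)}(25) − f^{(5)}(10)] = 1/30240 × (2.45760e-06 − 0.000240000) = -7.85524e-09.

S_3 ≈ 45.2018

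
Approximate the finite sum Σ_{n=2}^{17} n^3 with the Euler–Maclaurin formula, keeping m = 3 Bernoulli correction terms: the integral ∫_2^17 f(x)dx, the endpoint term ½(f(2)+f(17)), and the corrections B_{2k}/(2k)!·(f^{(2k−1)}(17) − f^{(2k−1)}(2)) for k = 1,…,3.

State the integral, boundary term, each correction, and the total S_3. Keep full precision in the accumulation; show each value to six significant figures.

Integral: ∫_2^17 x^3 dx = 20876.2.
Endpoint term: (f(2) + f(17))/2 = (8.00000 + 4913.00)/2 = 2460.50.
Running total after boundary: 23336.8.
k=1: B_{2}/(2)! × [f^{(1)}(17) − f^{(1)}(2)] = 1/12 × (867.000 − 12.0000) = 71.2500.
After k=1: 23408.0.
k=2: B_{4}/(4)! × [f^{(3)}(17) − f^{(3)}(2)] = −1/720 × (6.00000 − 6.00000) = 0.00000.
After k=2: 23408.0.
k=3: B_{6}/(6)! × [f^{(5)}(17) − f^{(5)}(2)] = 1/30240 × (0.00000 − 0.00000) = 0.00000.

S_3 ≈ 23408.0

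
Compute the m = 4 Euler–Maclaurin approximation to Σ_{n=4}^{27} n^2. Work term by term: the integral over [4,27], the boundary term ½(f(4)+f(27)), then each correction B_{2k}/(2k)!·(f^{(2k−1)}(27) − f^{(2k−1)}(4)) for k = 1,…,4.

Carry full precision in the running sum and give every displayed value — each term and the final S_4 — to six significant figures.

The integral term ∫_4^27 x^2 dx = 6539.67.
Endpoint term: (f(4) + f(27))/2 = (16.0000 + 729.000)/2 = 372.500.
So far: 6912.17.
Correction k=1: B_{2}/2! · (f^{(1)}(27) − f^{(1)}(4)) = 1/12 · (54.0000 − 8.00000) = 3.83333.
Partial sum through k=1: 6916.00.
Correction k=2: B_{4}/4! · (f^{(3)}(27) − f^{(3)}(4)) = −1/720 · (0.00000 − 0.00000) = 0.00000.
Partial sum through k=2: 6916.00.
Correction k=3: B_{6}/6! · (f^{(5)}(27) − f^{(5)}(4)) = 1/30240 · (0.00000 − 0.00000) = 0.00000.
Partial sum through k=3: 6916.00.
Correction k=4: B_{8}/8! · (f^{(7)}(27) − f^{(7)}(4)) = −1/1209600 · (0.00000 − 0.00000) = 0.00000.

S_4 ≈ 6916.00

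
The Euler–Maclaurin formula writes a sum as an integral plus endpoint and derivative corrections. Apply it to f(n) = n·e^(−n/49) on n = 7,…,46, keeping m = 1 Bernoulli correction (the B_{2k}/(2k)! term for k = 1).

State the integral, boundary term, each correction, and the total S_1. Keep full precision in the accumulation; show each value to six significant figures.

∫_7^46 x·e^(−x/49) dx evaluates to 558.112.
Endpoint term: (f(7) + f(46))/2 = (6.06815 + 17.9909)/2 = 12.0295.
So far: 570.142.
Order-1 term: 1/12 · (0.0239453 − 0.743038) = -0.0599244.

S_1 ≈ 570.082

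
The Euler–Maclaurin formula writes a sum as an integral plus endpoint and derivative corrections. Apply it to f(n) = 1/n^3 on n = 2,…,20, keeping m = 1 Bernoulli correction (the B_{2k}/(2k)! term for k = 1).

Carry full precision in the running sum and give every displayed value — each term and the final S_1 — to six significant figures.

∫_2^20 1/x^3 dx evaluates to 0.123750.
½[f(2) + f(20)] = ½[0.125000 + 0.000125000] = 0.0625625.
So far: 0.186312.
Correction k=1: B_{2}/2! · (f^{(1)}(20) − f^{(1)}(2)) = 1/12 · (-1.87500e-05 − (-0.187500)) = 0.0156234.

S_1 ≈ 0.201936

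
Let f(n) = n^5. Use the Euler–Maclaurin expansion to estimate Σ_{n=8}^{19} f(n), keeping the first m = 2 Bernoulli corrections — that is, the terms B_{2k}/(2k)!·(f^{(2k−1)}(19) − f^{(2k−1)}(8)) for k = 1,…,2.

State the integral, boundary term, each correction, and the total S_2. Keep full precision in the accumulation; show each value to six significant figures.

S_2 ≈ 9.10429e+06

Integral: ∫_8^19 x^5 dx = 7.79729e+06.
Boundary: ½(f(8) + f(19)) = ½(32768.0 + 2.47610e+06) = 1.25443e+06.
Integral + boundary = 9.05172e+06.
Order-1 term: 1/12 · (651605 − 20480.0) = 52593.8.
Running total after k=1: 9.10432e+06.
Order-2 term: −1/720 · (21660.0 − 3840.00) = -24.7500.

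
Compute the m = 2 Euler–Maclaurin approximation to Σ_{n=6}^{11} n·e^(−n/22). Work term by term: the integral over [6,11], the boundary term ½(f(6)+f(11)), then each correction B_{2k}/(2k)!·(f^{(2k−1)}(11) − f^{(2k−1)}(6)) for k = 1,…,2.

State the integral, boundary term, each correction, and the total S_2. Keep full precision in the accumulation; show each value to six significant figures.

Integral: ∫_6^11 x·e^(−x/22) dx = 28.6198.
½[f(6) + f(11)] = ½[4.56780 + 6.67184] = 5.61982.
So far: 34.2396.
k=1: B_{2}/(2)! × [f^{(1)}(11) − f^{(1)}(6)] = 1/12 × (0.303265 − 0.553673) = -0.0208673.
Partial sum through k=1: 34.2187.
k=2: B_{4}/(4)! × [f^{(3)}(11) − f^{(3)}(6)] = −1/720 × (0.00313291 − 0.00428982) = 1.60683e-06.

S_2 ≈ 34.2187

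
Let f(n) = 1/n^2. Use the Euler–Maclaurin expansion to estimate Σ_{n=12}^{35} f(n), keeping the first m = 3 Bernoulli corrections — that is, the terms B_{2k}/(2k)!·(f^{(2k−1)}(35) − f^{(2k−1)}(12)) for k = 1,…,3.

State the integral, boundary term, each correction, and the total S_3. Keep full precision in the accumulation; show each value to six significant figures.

S_3 ≈ 0.0587347

∫_12^35 1/x^2 dx evaluates to 0.0547619.
½[f(12) + f(35)] = ½[0.00694444 + 0.000816327] = 0.00388039.
Integral + boundary = 0.0586423.
Correction k=1: B_{2}/2! · (f^{(1)}(35) − f^{(1)}(12)) = 1/12 · (-4.66472e-05 − (-0.00115741)) = 9.25633e-05.
Partial sum through k=1: 0.0587349.
Correction k=2: B_{4}/4! · (f^{(3)}(35) − f^{(3)}(12)) = −1/720 · (-4.56952e-07 − (-9.64506e-05)) = -1.33325e-07.
Partial sum through k=2: 0.0587347.
Correction k=3: B_{6}/6! · (f^{(5)}(35) − f^{(5)}(12)) = 1/30240 · (-1.11907e-08 − (-2.00939e-05)) = 6.64110e-10.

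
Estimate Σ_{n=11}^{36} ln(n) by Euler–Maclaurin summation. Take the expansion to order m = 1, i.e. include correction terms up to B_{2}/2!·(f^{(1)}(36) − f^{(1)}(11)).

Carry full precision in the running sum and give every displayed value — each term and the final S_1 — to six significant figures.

S_1 ≈ 80.6153

The integral term ∫_11^36 ln(x) dx = 77.6298.
½[f(11) + f(36)] = ½[2.39790 + 3.58352] = 2.99071.
Integral + boundary = 80.6205.
k=1: B_{2}/(2)! × [f^{(1)}(36) − f^{(1)}(11)] = 1/12 × (0.0277778 − 0.0909091) = -0.00526094.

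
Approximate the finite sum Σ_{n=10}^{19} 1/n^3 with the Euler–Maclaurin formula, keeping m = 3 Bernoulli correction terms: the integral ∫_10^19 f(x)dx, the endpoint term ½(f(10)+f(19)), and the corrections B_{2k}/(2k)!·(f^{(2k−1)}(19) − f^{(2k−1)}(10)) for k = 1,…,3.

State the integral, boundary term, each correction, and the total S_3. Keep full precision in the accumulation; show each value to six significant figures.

S_3 ≈ 0.00421086

∫_10^19 1/x^3 dx evaluates to 0.00361496.
Boundary: ½(f(10) + f(19)) = ½(0.00100000 + 0.000145794) = 0.000572897.
So far: 0.00418786.
k=1: B_{2}/(2)! × [f^{(1)}(19) − f^{(1)}(10)] = 1/12 × (-2.30201e-05 − (-0.000300000)) = 2.30817e-05.
Running total after k=1: 0.00421094.
k=2: B_{4}/(4)! × [f^{(3)}(19) − f^{(3)}(10)] = −1/720 × (-1.27535e-06 − (-6.00000e-05)) = -8.15620e-08.
Running total after k=2: 0.00421086.
k=3: B_{6}/(6)! × [f^{(5)}(19) − f^{(5)}(10)] = 1/30240 × (-1.48379e-07 − (-2.52000e-05)) = 8.28427e-10.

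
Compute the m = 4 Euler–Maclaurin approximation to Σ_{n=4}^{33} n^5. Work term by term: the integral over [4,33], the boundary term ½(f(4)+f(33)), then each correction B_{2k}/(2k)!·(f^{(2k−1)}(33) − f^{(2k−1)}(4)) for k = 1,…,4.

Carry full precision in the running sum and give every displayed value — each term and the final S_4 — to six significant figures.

S_4 ≈ 2.35306e+08

The integral term ∫_4^33 x^5 dx = 2.15244e+08.
½[f(4) + f(33)] = ½[1024.00 + 3.91354e+07] = 1.95682e+07.
Integral + boundary = 2.34812e+08.
k=1: B_{2}/(2)! × [f^{(1)}(33) − f^{(1)}(4)] = 1/12 × (5.92960e+06 − 1280.00) = 494027.
Partial sum through k=1: 2.35306e+08.
k=2: B_{4}/(4)! × [f^{(3)}(33) − f^{(3)}(4)] = −1/720 × (65340.0 − 960.000) = -89.4167.
Partial sum through k=2: 2.35306e+08.
k=3: B_{6}/(6)! × [f^{(5)}(33) − f^{(5)}(4)] = 1/30240 × (120.000 − 120.000) = 0.00000.
Partial sum through k=3: 2.35306e+08.
k=4: B_{8}/(8)! × [f^{(7)}(33) − f^{(7)}(4)] = −1/1209600 × (0.00000 − 0.00000) = 0.00000.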